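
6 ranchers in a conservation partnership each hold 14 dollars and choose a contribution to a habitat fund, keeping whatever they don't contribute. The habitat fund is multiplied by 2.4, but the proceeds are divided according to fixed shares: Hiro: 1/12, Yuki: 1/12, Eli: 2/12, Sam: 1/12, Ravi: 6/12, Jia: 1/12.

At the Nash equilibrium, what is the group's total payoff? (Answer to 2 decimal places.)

Each unit j contributes comes back to j as 2.4 × (j's share), so j prefers to contribute only if that share exceeds 1/2.4 = 0.4167; otherwise keeping the unit dominates.
Only Ravi (6/12) clears that bar, contributing 14; the remaining 5 contribute 0. Total contributed: 14.
The habitat fund pays out 2.4 × 14 = 33.60 in total (split across the unequal shares, but the aggregate is all that matters for the group sum).
The 5 free-riders keep 14 each, adding 70. Group total = 70 + 33.60 = 103.60.

103.60 dollars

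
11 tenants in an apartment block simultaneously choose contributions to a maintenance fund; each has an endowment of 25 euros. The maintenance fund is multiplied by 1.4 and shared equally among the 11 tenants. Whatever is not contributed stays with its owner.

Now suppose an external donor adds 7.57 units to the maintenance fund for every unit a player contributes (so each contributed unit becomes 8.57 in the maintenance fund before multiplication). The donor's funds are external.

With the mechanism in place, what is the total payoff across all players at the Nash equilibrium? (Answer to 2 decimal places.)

With the mechanism, a contributed unit returns 1.4 × 8.57 / 11 = 1.0907 per unit of net cost to the contributor — now above 1 — so contributing fully is weakly dominant for every player.
At the Nash equilibrium everyone contributes 25. Group total payoff = 1.4 × 8.57 × 275 = 3299.45.

3299.45 euros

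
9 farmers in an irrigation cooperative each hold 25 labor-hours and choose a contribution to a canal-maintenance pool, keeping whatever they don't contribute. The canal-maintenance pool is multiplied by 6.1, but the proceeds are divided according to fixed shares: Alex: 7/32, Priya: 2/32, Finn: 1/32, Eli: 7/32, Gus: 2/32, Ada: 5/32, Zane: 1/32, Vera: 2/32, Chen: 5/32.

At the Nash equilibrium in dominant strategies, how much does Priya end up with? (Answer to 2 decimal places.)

For player j, contributing a unit is worthwhile iff 6.1 × (j's share) ≥ 1, i.e. iff j's share is at least 0.1639.
Alex and Eli are above the threshold, contributing 25 each; the remaining 7 contribute 0. Total contributed: 50.
Priya keeps 25 and receives 6.1 × 50 × 2/32 = 19.06 from the canal-maintenance pool, for a payoff of 44.06.

44.06 labor-hours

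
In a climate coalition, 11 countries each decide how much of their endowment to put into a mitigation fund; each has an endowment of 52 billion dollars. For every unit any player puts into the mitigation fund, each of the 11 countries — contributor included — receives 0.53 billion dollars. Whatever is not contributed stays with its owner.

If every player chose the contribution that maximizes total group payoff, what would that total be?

3334.76 billion dollars

Each contributed unit returns 5.830 to the group as a whole (0.53 to each of 11 players), which exceeds 1, so the social optimum is full contribution: group total = 5.830 × 572 = 3334.76.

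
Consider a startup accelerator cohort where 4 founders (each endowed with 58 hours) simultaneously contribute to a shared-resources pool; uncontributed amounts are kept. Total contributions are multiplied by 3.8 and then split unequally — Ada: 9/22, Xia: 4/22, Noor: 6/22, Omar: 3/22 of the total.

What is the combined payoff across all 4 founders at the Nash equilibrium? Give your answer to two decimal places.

556.80 hours

For player j, contributing a unit is worthwhile iff 3.8 × (j's share) ≥ 1, i.e. iff j's share is at least 0.2632.
Ada and Noor clear that bar, contributing 58 each; the remaining 2 contribute 0. Total contributed: 116.
The shared-resources pool pays out 3.8 × 116 = 440.80 in total (split across the unequal shares, but the aggregate is all that matters for the group sum).
The 2 free-riders keep 58 each, adding 116. Group total = 116 + 440.80 = 556.80.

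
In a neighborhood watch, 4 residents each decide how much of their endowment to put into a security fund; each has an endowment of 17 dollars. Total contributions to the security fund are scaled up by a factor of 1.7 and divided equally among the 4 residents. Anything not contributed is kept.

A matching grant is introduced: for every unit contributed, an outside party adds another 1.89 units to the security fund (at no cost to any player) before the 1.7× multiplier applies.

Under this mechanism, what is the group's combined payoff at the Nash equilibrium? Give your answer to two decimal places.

334.08 dollars

The effective private return per unit is now 1.7 × 2.89 / 4 = 1.2283 > 1, so every player's dominant strategy flips to full contribution.
So the Nash equilibrium is full contribution by all 4; the group earns 1.7 × 2.89 × 68 = 334.08.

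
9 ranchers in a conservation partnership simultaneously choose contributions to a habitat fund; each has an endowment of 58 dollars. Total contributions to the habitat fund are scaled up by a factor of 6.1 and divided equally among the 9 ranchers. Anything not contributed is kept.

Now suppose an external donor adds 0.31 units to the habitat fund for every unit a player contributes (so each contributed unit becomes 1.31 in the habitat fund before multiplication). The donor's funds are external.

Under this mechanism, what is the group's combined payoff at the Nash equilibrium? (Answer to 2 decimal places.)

With the mechanism, a contributed unit returns 6.1 × 1.31 / 9 = 0.8879 per unit of net cost — still below 1 — so contributing 0 remains dominant for every player.
At the Nash equilibrium no one contributes; group total payoff = 9 × 58 = 522.

522.00 dollars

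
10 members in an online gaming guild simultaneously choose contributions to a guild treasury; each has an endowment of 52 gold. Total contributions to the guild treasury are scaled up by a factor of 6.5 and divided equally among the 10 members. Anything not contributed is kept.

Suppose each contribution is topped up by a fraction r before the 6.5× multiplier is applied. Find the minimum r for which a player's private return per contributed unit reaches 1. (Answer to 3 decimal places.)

0.538

With matching at rate r, one contributed unit becomes (1 + r) in the guild treasury and returns 6.5 × (1 + r) / 10 to the contributor.
Setting this equal to 1: 1 + r = 10/6.5 = 1.5385.
So the minimum matching rate is r = 1.5385 − 1 = 0.538.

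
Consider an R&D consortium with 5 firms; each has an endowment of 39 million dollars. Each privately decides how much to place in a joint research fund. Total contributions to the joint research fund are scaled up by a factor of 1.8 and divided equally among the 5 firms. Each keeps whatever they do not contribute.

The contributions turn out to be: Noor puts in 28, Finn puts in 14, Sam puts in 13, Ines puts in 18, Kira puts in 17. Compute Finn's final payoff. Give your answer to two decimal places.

57.40 million dollars

Total contributed: 28 + 14 + 13 + 18 + 17 = 90.
Each receives 1.8 × 90 / 5 = 32.40 from the joint research fund.
Finn keeps 39 − 14 = 25, so Finn's payoff is 25 + 32.40 = 57.40.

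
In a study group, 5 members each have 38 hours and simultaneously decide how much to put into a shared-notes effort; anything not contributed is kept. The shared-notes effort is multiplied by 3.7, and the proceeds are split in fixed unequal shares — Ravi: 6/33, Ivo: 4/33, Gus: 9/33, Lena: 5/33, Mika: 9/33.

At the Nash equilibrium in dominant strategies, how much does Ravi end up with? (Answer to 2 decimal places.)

For player j, contributing a unit is worthwhile iff 3.7 × (j's share) ≥ 1, i.e. iff j's share is at least 0.2703.
Gus and Mika clear that bar, contributing 38 each; the remaining 3 contribute 0. Total contributed: 76.
Ravi keeps 38 and receives 3.7 × 76 × 6/33 = 51.13 from the shared-notes effort, for a payoff of 89.13.

89.13 hours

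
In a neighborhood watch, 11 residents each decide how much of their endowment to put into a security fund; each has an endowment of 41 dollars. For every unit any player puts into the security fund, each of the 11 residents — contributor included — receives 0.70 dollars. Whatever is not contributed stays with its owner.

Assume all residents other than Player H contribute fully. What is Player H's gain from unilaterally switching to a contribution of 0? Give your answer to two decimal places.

12.30 dollars

Switching from a contribution of 41 to 0 lets Player H keep an extra 41 dollars, but lowers the security fund by 41, which costs Player H their own share of that drop: 0.70 × 41 = 28.70.
Net gain = 41 − 28.70 = 12.30. The private return per contributed unit (0.70) is below 1, so free-riding is indeed the best response regardless of what the others do.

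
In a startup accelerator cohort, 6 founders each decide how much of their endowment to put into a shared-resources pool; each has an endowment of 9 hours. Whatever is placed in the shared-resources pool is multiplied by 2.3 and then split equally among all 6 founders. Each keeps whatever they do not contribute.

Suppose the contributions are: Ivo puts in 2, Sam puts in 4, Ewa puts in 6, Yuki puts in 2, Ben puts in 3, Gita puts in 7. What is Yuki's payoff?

16.20 hours

Total contributed: 2 + 4 + 6 + 2 + 3 + 7 = 24.
Each receives 2.3 × 24 / 6 = 9.20 from the shared-resources pool.
Yuki keeps 9 − 2 = 7, so Yuki's payoff is 7 + 9.20 = 16.20.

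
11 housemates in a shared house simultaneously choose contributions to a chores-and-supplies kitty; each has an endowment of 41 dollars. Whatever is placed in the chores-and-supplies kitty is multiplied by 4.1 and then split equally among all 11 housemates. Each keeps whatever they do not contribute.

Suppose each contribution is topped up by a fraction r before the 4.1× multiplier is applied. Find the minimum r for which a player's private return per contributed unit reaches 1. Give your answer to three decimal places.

1.683

With matching at rate r, one contributed unit becomes (1 + r) in the chores-and-supplies kitty and returns 4.1 × (1 + r) / 11 to the contributor.
Setting this equal to 1: 1 + r = 11/4.1 = 2.6829.
So the minimum matching rate is r = 2.6829 − 1 = 1.683.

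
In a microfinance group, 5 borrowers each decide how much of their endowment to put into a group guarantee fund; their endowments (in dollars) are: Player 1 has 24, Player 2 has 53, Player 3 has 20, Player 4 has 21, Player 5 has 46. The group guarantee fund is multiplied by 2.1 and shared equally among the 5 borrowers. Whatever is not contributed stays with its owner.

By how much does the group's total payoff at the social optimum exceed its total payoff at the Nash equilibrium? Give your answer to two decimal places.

180.40 dollars

The private return per contributed unit is 2.1/5 = 0.4200 < 1 for every player regardless of endowment, so the Nash equilibrium is zero contribution and the group total is Σ E_j = 24 + 53 + 20 + 21 + 46 = 164.
Each contributed unit returns 2.100 to the group, so the social optimum is full contribution by everyone: group total = 2.100 × 164 = 344.40.
Efficiency loss = (2.100 − 1) × 164 = 180.40.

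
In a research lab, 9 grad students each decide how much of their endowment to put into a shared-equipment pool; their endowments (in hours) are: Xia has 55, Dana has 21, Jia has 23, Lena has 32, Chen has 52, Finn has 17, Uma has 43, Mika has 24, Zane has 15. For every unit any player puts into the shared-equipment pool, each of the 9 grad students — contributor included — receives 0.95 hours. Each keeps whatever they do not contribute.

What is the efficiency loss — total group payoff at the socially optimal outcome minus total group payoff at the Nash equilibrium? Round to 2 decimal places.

The private return per contributed unit is 0.95 < 1 for everyone, so the Nash equilibrium is zero contribution and the group total is Σ E_j = 55 + 21 + 23 + 32 + 52 + 17 + 43 + 24 + 15 = 282.
Each contributed unit returns 8.550 to the group, so the social optimum is full contribution by everyone: group total = 8.550 × 282 = 2411.10.
Efficiency loss = (8.550 − 1) × 282 = 2129.10.

2129.10 hours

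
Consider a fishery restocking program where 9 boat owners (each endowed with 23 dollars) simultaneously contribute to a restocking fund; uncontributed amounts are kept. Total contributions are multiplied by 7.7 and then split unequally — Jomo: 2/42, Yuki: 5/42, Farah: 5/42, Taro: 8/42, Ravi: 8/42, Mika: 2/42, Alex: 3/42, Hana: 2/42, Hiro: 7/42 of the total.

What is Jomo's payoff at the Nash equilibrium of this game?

48.30 dollars

Each unit j contributes comes back to j as 7.7 × (j's share), so j prefers to contribute only if that share exceeds 1/7.7 = 0.1299; otherwise keeping the unit dominates.
The shares above 0.1299 belong to Taro, Ravi and Hiro, contributing 23 each; the remaining 6 contribute 0. Total contributed: 69.
Jomo keeps 23 and receives 7.7 × 69 × 2/42 = 25.30 from the restocking fund, for a payoff of 48.30.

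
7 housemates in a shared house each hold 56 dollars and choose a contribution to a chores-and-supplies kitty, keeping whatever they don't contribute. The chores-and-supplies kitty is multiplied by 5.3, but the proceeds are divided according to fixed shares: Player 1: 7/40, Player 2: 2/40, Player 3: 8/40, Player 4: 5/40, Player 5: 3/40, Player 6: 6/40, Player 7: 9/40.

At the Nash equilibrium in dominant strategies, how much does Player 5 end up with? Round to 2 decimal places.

A player with share s gets back 5.3·s per unit contributed, so full contribution is dominant for anyone with s > 1/5.3 = 0.1887 and zero contribution is dominant for anyone below.
Player 3 and Player 7 are above the threshold, contributing 56 each; the remaining 5 contribute 0. Total contributed: 112.
Player 5 keeps 56 and receives 5.3 × 112 × 3/40 = 44.52 from the chores-and-supplies kitty, for a payoff of 100.52.

100.52 dollars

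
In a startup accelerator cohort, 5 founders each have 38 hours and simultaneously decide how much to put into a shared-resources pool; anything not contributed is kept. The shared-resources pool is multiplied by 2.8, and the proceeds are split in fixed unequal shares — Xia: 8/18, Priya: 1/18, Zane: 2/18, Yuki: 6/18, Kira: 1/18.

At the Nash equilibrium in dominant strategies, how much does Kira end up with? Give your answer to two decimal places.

43.91 hours

Each unit j contributes comes back to j as 2.8 × (j's share), so j prefers to contribute only if that share exceeds 1/2.8 = 0.3571; otherwise keeping the unit dominates.
The only share above 0.3571 is Xia's 8/18, contributing 38; the remaining 4 contribute 0. Total contributed: 38.
Kira keeps 38 and receives 2.8 × 38 × 1/18 = 5.91 from the shared-resources pool, for a payoff of 43.91.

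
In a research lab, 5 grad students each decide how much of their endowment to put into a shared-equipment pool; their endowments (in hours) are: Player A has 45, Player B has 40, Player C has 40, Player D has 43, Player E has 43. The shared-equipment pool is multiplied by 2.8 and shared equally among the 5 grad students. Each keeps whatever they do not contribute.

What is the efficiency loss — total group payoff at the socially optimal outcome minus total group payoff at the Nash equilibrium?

379.80 hours

The private return per contributed unit is 2.8/5 = 0.5600 < 1 for every player regardless of endowment, so the Nash equilibrium is zero contribution and the group total is Σ E_j = 45 + 40 + 40 + 43 + 43 = 211.
Each contributed unit returns 2.800 to the group, so the social optimum is full contribution by everyone: group total = 2.800 × 211 = 590.80.
Efficiency loss = (2.800 − 1) × 211 = 379.80.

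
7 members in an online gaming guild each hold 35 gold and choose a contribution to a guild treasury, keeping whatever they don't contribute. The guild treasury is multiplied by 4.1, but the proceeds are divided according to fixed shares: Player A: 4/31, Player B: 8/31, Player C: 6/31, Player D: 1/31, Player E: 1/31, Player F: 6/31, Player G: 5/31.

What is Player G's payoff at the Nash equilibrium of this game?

58.15 gold

A player with share s gets back 4.1·s per unit contributed, so full contribution is dominant for anyone with s > 1/4.1 = 0.2439 and zero contribution is dominant for anyone below.
The only share above 0.2439 is Player B's 8/31, contributing 35; the remaining 6 contribute 0. Total contributed: 35.
Player G keeps 35 and receives 4.1 × 35 × 5/31 = 23.15 from the guild treasury, for a payoff of 58.15.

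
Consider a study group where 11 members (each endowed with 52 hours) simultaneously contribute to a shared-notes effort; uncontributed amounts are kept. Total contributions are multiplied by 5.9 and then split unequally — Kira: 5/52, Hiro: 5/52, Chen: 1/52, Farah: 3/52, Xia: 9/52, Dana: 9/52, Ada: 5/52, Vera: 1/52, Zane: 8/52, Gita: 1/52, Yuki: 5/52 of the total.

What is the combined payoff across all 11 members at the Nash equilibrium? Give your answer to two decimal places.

For player j, contributing a unit is worthwhile iff 5.9 × (j's share) ≥ 1, i.e. iff j's share is at least 0.1695.
Xia and Dana are above the threshold, contributing 52 each; the remaining 9 contribute 0. Total contributed: 104.
The shared-notes effort pays out 5.9 × 104 = 613.60 in total (split across the unequal shares, but the aggregate is all that matters for the group sum).
The 9 free-riders keep 52 each, adding 468. Group total = 468 + 613.60 = 1081.60.

1081.60 hours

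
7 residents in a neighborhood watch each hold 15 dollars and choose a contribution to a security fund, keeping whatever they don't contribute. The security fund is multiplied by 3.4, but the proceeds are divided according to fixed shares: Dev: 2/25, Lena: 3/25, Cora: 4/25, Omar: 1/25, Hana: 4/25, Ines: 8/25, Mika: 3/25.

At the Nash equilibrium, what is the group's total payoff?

141.00 dollars

Player j's private return per contributed unit is 3.4 × (j's share). Contributing is weakly dominant for j when that share is at least 1/3.4 = 0.2941, and contributing 0 is dominant otherwise.
Ines alone (share 8/25) is above the threshold, contributing 15; the remaining 6 contribute 0. Total contributed: 15.
The security fund pays out 3.4 × 15 = 51.00 in total (split across the unequal shares, but the aggregate is all that matters for the group sum).
The 6 free-riders keep 15 each, adding 90. Group total = 90 + 51.00 = 141.00.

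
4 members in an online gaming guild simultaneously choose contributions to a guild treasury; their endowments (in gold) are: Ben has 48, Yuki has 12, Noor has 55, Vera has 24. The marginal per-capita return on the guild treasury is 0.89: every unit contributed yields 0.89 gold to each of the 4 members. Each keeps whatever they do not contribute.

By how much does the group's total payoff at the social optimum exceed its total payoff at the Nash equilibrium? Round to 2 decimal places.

355.84 gold

The private return per contributed unit is 0.89 < 1 for everyone, so the Nash equilibrium is zero contribution and the group total is Σ E_j = 48 + 12 + 55 + 24 = 139.
Each contributed unit returns 3.560 to the group, so the social optimum is full contribution by everyone: group total = 3.560 × 139 = 494.84.
Efficiency loss = (3.560 − 1) × 139 = 355.84.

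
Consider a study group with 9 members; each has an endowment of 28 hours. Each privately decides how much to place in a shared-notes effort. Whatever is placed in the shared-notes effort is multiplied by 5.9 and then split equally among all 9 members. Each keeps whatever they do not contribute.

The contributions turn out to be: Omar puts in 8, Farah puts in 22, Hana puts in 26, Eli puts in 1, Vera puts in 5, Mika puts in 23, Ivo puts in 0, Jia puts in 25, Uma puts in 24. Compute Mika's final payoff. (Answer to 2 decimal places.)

Total contributed: 8 + 22 + 26 + 1 + 5 + 23 + 0 + 25 + 24 = 134.
Each receives 5.9 × 134 / 9 = 87.84 from the shared-notes effort.
Mika keeps 28 − 23 = 5, so Mika's payoff is 5 + 87.84 = 92.84.

92.84 hours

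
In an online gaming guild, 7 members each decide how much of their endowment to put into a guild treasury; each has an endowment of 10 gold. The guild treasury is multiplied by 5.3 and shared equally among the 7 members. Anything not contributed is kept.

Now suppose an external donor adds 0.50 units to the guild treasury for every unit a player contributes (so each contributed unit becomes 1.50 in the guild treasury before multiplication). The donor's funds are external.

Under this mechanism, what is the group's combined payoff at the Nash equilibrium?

The effective private return per unit is now 5.3 × 1.50 / 7 = 1.1357 > 1, so every player's dominant strategy flips to full contribution.
At the Nash equilibrium everyone contributes 10. Group total payoff = 5.3 × 1.50 × 70 = 556.50.

556.50 gold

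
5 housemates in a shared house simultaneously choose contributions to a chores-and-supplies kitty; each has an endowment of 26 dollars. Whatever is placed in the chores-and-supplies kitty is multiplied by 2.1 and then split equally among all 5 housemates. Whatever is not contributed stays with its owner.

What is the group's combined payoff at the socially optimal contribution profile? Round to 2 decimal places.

273.00 dollars

Each contributed unit returns 2.100 to the group as a whole (0.4200 to each of 5 players), which exceeds 1, so the social optimum is full contribution: group total = 2.100 × 130 = 273.00.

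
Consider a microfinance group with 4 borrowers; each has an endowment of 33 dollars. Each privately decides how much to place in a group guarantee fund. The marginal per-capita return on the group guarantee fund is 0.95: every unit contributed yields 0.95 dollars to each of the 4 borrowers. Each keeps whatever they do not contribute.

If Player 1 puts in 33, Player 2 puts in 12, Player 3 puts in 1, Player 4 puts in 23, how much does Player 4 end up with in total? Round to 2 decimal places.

75.55 dollars

Total contributed: 33 + 12 + 1 + 23 = 69.
Each receives 0.95 × 69 = 65.55 from the group guarantee fund.
Player 4 keeps 33 − 23 = 10, so Player 4's payoff is 10 + 65.55 = 75.55.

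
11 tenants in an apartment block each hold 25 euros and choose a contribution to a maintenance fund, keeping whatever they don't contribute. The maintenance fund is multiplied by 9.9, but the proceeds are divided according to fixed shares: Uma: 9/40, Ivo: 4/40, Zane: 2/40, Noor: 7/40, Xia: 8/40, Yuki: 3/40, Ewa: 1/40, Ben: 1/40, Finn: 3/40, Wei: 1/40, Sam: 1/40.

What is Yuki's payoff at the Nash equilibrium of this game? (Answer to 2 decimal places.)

Player j's private return per contributed unit is 9.9 × (j's share). Contributing is weakly dominant for j when that share is at least 1/9.9 = 0.1010, and contributing 0 is dominant otherwise.
Uma, Noor and Xia are above the threshold, contributing 25 each; the remaining 8 contribute 0. Total contributed: 75.
Yuki keeps 25 and receives 9.9 × 75 × 3/40 = 55.69 from the maintenance fund, for a payoff of 80.69.

80.69 euros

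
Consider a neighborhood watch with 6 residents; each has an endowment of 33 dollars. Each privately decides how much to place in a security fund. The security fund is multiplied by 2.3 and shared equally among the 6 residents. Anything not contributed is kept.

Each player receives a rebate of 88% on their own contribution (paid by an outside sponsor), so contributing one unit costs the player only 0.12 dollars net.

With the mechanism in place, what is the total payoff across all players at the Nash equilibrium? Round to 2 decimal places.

629.64 dollars

Under the mechanism each unit contributed yields (2.3/6) / 0.12 = 3.1944 back to its contributor per unit of net cost, which exceeds 1, making full contribution the dominant choice for everyone.
At the Nash equilibrium everyone contributes 33. Group total payoff = 6 × (33 × 0.88 + 2.3 × 33) = 629.64.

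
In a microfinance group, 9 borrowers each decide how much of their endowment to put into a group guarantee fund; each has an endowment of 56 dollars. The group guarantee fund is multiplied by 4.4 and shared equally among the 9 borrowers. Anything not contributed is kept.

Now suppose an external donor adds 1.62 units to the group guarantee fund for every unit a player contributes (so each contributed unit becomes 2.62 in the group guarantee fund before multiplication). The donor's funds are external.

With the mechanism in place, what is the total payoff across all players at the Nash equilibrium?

5810.11 dollars

With the mechanism, a contributed unit returns 4.4 × 2.62 / 9 = 1.2809 per unit of net cost to the contributor — now above 1 — so contributing fully is weakly dominant for every player.
So the Nash equilibrium is full contribution by all 9; the group earns 4.4 × 2.62 × 504 = 5810.11.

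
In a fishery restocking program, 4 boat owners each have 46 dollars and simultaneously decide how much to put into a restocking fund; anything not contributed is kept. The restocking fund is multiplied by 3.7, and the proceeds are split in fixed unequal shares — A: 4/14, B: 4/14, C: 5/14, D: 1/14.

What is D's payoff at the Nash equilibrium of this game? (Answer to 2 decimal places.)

82.47 dollars

A player with share s gets back 3.7·s per unit contributed, so full contribution is dominant for anyone with s > 1/3.7 = 0.2703 and zero contribution is dominant for anyone below.
A, B and C are above the threshold, contributing 46 each; the remaining 1 contribute 0. Total contributed: 138.
D keeps 46 and receives 3.7 × 138 × 1/14 = 36.47 from the restocking fund, for a payoff of 82.47.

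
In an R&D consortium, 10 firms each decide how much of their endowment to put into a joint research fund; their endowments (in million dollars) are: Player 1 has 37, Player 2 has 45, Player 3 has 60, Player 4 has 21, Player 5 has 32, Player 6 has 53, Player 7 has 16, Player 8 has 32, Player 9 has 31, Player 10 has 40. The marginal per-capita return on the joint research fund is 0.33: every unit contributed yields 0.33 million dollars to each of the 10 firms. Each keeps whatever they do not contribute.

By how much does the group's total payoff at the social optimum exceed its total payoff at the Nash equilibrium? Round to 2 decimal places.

The private return per contributed unit is 0.33 < 1 for everyone, so the Nash equilibrium is zero contribution and the group total is Σ E_j = 37 + 45 + 60 + 21 + 32 + 53 + 16 + 32 + 31 + 40 = 367.
Each contributed unit returns 3.300 to the group, so the social optimum is full contribution by everyone: group total = 3.300 × 367 = 1211.10.
Efficiency loss = (3.300 − 1) × 367 = 844.10.

844.10 million dollars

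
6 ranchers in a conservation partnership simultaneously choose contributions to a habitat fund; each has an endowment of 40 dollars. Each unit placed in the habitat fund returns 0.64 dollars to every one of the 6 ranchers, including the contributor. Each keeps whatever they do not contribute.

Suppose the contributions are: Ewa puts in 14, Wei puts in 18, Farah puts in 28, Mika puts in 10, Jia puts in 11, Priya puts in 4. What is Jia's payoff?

83.40 dollars

Total contributed: 14 + 18 + 28 + 10 + 11 + 4 = 85.
Each receives 0.64 × 85 = 54.40 from the habitat fund.
Jia keeps 40 − 11 = 29, so Jia's payoff is 29 + 54.40 = 83.40.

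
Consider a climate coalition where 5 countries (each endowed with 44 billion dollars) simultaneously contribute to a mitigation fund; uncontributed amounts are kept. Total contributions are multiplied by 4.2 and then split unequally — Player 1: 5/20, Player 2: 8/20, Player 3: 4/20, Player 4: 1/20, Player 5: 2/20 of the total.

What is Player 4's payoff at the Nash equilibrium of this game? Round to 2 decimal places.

62.48 billion dollars

A player with share s gets back 4.2·s per unit contributed, so full contribution is dominant for anyone with s > 1/4.2 = 0.2381 and zero contribution is dominant for anyone below.
The shares above 0.2381 belong to Player 1 and Player 2, contributing 44 each; the remaining 3 contribute 0. Total contributed: 88.
Player 4 keeps 44 and receives 4.2 × 88 × 1/20 = 18.48 from the mitigation fund, for a payoff of 62.48.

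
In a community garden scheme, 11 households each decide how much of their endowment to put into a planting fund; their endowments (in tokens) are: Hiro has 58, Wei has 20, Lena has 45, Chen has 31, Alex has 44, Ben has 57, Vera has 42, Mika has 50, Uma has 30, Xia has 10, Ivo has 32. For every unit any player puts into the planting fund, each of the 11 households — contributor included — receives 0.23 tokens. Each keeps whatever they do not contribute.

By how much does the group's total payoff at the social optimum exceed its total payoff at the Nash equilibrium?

The private return per contributed unit is 0.23 < 1 for everyone, so the Nash equilibrium is zero contribution and the group total is Σ E_j = 58 + 20 + 45 + 31 + 44 + 57 + 42 + 50 + 30 + 10 + 32 = 419.
Each contributed unit returns 2.530 to the group, so the social optimum is full contribution by everyone: group total = 2.530 × 419 = 1060.07.
Efficiency loss = (2.530 − 1) × 419 = 641.07.

641.07 tokens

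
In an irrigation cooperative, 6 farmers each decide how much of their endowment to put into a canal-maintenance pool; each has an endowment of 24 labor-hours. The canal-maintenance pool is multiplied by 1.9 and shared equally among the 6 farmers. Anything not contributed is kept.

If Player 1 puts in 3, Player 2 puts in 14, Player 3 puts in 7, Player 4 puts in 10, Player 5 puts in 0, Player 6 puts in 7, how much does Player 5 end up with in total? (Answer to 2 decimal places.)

36.98 labor-hours

Total contributed: 3 + 14 + 7 + 10 + 0 + 7 = 41.
Each receives 1.9 × 41 / 6 = 12.98 from the canal-maintenance pool.
Player 5 keeps 24 − 0 = 24, so Player 5's payoff is 24 + 12.98 = 36.98.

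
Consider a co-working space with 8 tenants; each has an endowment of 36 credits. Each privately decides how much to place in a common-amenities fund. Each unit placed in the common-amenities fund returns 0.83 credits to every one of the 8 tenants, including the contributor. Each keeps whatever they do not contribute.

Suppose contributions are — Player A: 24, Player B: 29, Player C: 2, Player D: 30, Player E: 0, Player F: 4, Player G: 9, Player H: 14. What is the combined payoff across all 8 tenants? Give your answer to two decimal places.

919.68 credits

Total contributed: 24 + 29 + 2 + 30 + 0 + 4 + 9 + 14 = 112; total kept: 8 × 36 − 112 = 176.
The common-amenities fund pays out 0.83 × 8 × 112 = 743.68 in aggregate.
Group total = 176 + 743.68 = 919.68.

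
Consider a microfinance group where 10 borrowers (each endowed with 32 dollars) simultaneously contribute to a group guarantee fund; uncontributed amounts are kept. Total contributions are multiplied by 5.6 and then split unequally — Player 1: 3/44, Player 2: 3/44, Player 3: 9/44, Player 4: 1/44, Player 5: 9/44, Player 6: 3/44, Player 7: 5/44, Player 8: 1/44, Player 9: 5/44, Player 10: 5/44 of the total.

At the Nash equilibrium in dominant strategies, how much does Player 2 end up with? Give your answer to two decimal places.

56.44 dollars

For player j, contributing a unit is worthwhile iff 5.6 × (j's share) ≥ 1, i.e. iff j's share is at least 0.1786.
Player 3 and Player 5 are above the threshold, contributing 32 each; the remaining 8 contribute 0. Total contributed: 64.
Player 2 keeps 32 and receives 5.6 × 64 × 3/44 = 24.44 from the group guarantee fund, for a payoff of 56.44.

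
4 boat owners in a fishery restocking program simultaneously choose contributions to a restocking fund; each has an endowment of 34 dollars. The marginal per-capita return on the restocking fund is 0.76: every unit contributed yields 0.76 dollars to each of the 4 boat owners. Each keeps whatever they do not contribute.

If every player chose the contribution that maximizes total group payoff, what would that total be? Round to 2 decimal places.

413.44 dollars

Each contributed unit returns 3.040 to the group as a whole (0.76 to each of 4 players), which exceeds 1, so the social optimum is full contribution: group total = 3.040 × 136 = 413.44.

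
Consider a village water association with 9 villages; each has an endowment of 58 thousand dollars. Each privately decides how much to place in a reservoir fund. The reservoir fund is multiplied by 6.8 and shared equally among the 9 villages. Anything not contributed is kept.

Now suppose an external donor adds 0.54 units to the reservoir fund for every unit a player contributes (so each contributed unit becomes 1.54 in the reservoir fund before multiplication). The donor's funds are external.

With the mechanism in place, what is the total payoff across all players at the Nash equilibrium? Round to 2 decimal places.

The effective private return per unit is now 6.8 × 1.54 / 9 = 1.1636 > 1, so every player's dominant strategy flips to full contribution.
So the Nash equilibrium is full contribution by all 9; the group earns 6.8 × 1.54 × 522 = 5466.38.

5466.38 thousand dollars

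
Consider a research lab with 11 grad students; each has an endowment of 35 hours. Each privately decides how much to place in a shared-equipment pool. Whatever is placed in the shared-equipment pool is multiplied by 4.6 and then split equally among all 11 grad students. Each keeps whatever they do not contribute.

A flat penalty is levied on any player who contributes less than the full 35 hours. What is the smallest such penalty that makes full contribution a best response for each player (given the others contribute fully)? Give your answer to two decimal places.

Given the others contribute fully, the best deviation is to contribute 0 (any partial contribution still incurs the fine and gives up units whose private return 0.4182 is below 1).
Deviating from 35 to 0 saves 35 hours but forfeits the deviator's share of the drop in the shared-equipment pool: 4.6/11 × 35 = 14.64.
So the deviation gain is 35 − 14.64 = 20.36, and the fine must be at least 20.36 hours to wipe it out.

20.36 hours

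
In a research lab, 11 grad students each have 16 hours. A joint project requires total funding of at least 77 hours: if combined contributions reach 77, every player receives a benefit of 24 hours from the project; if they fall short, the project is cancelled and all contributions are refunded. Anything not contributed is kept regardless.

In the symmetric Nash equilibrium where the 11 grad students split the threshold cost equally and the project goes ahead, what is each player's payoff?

33 hours

Equal share of the threshold: 77/11 = 7.
At this profile no one gains by cutting their contribution: any cut drops the total below 77, the project is cancelled, contributions are refunded, and the deviator ends with 16, which is less than 16 − 7 + 24 = 33. Contributing more than 7 just wastes the excess. So contributing exactly 7 is a best response.
Each player's payoff: 16 − 7 + 24 = 33.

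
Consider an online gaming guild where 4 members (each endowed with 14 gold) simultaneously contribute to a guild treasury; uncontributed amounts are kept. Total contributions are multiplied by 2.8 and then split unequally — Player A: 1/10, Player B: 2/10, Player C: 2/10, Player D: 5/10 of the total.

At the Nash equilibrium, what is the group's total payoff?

For player j, contributing a unit is worthwhile iff 2.8 × (j's share) ≥ 1, i.e. iff j's share is at least 0.3571.
Only Player D (5/10) clears that bar, contributing 14; the remaining 3 contribute 0. Total contributed: 14.
The guild treasury pays out 2.8 × 14 = 39.20 in total (split across the unequal shares, but the aggregate is all that matters for the group sum).
The 3 free-riders keep 14 each, adding 42. Group total = 42 + 39.20 = 81.20.

81.20 gold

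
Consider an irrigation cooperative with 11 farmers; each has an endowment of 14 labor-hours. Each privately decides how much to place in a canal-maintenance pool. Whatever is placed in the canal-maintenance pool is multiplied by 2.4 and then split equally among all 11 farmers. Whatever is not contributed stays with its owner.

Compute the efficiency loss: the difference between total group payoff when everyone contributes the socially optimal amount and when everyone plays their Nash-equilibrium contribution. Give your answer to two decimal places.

215.60 labor-hours

Each contributed unit returns 2.4/11 = 0.2182 to its contributor — below 1 — so contributing 0 is dominant for every player. At the Nash equilibrium everyone keeps their 14, and the group total is 11 × 14 = 154.
Each contributed unit returns 2.400 to the group as a whole (0.2182 to each of 11 players), which exceeds 1, so the social optimum is full contribution: group total = 2.400 × 154 = 369.60.
Efficiency loss = 369.60 − 154 = 215.60.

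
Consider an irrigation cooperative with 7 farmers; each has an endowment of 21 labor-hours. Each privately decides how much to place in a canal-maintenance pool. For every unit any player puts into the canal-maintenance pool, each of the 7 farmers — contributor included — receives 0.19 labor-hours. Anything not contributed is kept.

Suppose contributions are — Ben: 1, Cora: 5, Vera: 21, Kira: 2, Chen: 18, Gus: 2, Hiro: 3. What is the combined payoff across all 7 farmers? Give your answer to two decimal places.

Total contributed: 1 + 5 + 21 + 2 + 18 + 2 + 3 = 52; total kept: 7 × 21 − 52 = 95.
The canal-maintenance pool pays out 0.19 × 7 × 52 = 69.16 in aggregate.
Group total = 95 + 69.16 = 164.16.

164.16 labor-hours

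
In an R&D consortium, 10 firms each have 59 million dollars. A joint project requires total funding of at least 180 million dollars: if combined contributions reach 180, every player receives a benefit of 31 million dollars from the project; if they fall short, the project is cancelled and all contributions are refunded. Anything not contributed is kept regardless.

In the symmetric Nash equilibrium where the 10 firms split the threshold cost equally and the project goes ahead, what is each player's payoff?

72 million dollars

Equal share of the threshold: 180/10 = 18.
At this profile no one gains by cutting their contribution: any cut drops the total below 180, the project is cancelled, contributions are refunded, and the deviator ends with 59, which is less than 59 − 18 + 31 = 72. Contributing more than 18 just wastes the excess. So contributing exactly 18 is a best response.
Each player's payoff: 59 − 18 + 31 = 72.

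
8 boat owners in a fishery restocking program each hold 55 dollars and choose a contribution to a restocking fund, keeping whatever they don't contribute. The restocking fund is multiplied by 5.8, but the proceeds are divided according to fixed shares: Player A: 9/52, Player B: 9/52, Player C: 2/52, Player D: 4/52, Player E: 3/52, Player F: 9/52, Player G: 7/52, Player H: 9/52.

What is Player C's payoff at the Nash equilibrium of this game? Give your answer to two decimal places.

For player j, contributing a unit is worthwhile iff 5.8 × (j's share) ≥ 1, i.e. iff j's share is at least 0.1724.
Player A, Player B, Player F and Player H are above the threshold, contributing 55 each; the remaining 4 contribute 0. Total contributed: 220.
Player C keeps 55 and receives 5.8 × 220 × 2/52 = 49.08 from the restocking fund, for a payoff of 104.08.

104.08 dollars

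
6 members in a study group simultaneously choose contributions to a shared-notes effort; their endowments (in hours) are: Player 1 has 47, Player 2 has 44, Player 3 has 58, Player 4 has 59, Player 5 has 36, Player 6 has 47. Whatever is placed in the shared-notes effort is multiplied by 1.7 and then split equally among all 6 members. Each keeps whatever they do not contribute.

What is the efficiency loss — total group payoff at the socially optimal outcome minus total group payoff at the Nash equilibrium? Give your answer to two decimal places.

The private return per contributed unit is 1.7/6 = 0.2833 < 1 for every player regardless of endowment, so the Nash equilibrium is zero contribution and the group total is Σ E_j = 47 + 44 + 58 + 59 + 36 + 47 = 291.
Each contributed unit returns 1.700 to the group, so the social optimum is full contribution by everyone: group total = 1.700 × 291 = 494.70.
Efficiency loss = (1.700 − 1) × 291 = 203.70.

203.70 hours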